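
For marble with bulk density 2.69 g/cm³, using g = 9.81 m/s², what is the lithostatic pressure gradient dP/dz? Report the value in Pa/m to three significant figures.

26400 Pa/m

dP/dz = ρg = 2690 kg/m³ × 9.81 m/s² = 26389 Pa/m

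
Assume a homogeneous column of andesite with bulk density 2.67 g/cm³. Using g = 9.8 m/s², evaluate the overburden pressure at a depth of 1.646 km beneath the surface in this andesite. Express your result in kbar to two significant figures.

andesite: 2670 kg/m³ × 9.8 m/s² × 1646 m = 4.307×10^7 Pa = 0.4307 kbar

0.43 kbar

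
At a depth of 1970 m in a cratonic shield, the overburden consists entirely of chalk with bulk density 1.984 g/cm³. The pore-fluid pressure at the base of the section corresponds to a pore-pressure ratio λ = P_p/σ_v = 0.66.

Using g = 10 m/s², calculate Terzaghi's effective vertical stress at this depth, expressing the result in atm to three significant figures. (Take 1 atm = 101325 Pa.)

131 atm

Overburden (lithostatic) stress σ_v:
chalk: 1984 kg/m³ × 10 m/s² × 1970 m = 3.908×10^7 Pa = 39.08 MPa
Pore pressure P_p = λ·σ_v = 0.66 × 39.08 MPa = 25.80 MPa
Effective stress σ' = σ_v − P_p = 39.08 − 25.80 = 13.289 MPa = 131.15 atm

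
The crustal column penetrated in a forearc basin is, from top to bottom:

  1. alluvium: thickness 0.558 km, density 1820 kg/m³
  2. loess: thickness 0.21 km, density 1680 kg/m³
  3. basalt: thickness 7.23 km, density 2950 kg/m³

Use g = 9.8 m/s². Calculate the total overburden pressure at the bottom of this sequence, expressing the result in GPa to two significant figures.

alluvium: 1820 kg/m³ × 9.8 m/s² × 558 m = 9.952×10^6 Pa = 9.952×10^-3 GPa
loess: 1680 kg/m³ × 9.8 m/s² × 210 m = 3.457×10^6 Pa = 3.457×10^-3 GPa
basalt: 2950 kg/m³ × 9.8 m/s² × 7230 m = 2.090×10^8 Pa = 0.2090 GPa
Total = 9.952×10^-3 + 3.457×10^-3 + 0.2090 = 0.22243 GPa

0.22 GPa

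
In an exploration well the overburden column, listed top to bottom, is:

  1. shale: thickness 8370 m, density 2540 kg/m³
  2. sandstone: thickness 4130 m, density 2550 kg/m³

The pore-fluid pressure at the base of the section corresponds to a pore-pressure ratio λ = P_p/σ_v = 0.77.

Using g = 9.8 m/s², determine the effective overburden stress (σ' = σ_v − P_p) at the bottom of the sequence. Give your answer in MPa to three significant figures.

71.7 MPa

Overburden (lithostatic) stress σ_v:
shale: 2540 kg/m³ × 9.8 m/s² × 8370 m = 2.083×10^8 Pa = 208.3 MPa
sandstone: 2550 kg/m³ × 9.8 m/s² × 4130 m = 1.032×10^8 Pa = 103.2 MPa
Total = 208.3 + 103.2 = 311.55 MPa
Pore pressure P_p = λ·σ_v = 0.77 × 311.6 MPa = 239.9 MPa
Effective stress σ' = σ_v − P_p = 311.6 − 239.9 = 71.658 MPa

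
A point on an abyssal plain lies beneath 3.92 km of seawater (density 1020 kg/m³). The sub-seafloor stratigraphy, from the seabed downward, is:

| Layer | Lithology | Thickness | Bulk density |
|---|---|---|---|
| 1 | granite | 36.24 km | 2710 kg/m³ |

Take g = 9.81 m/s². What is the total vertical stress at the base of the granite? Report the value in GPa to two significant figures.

seawater: 1020 kg/m³ × 9.81 m/s² × 3920 m = 3.922×10^7 Pa = 0.03922 GPa
granite: 2710 kg/m³ × 9.81 m/s² × 36240 m = 9.634×10^8 Pa = 0.9634 GPa
Total = 0.03922 + 0.9634 = 1.0027 GPa

1.0 GPa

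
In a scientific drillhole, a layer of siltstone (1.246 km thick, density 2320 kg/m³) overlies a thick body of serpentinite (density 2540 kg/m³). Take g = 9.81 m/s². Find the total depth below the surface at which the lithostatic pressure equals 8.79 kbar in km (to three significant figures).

Pressure at base of upper layers: 2320×9.81×1246 = 2.836×10^7 Pa = 0.2836 kbar
Remaining pressure to be supplied by serpentinite: 8.790×10^8 − 2.836×10^7 = 8.506×10^8 Pa
Additional depth in serpentinite = 8.506×10^8 Pa / (2540 kg/m³ × 9.81 m/s²) = 34138 m
Total depth = 1246 m + 34138 m = 35384 m
= 35.384 km

35.4 km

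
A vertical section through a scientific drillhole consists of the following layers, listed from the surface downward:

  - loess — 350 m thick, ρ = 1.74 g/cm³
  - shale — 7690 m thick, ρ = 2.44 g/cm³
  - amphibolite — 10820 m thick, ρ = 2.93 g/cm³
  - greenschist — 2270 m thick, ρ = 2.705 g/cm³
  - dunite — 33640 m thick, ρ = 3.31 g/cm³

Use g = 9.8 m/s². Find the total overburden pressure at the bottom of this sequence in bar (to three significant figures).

16500 bar

loess: 1740 kg/m³ × 9.8 m/s² × 350 m = 5.968×10^6 Pa = 59.68 bar
shale: 2440 kg/m³ × 9.8 m/s² × 7690 m = 1.839×10^8 Pa = 1839 bar
amphibolite: 2930 kg/m³ × 9.8 m/s² × 10820 m = 3.107×10^8 Pa = 3107 bar
greenschist: 2705 kg/m³ × 9.8 m/s² × 2270 m = 6.018×10^7 Pa = 601.8 bar
dunite: 3310 kg/m³ × 9.8 m/s² × 33640 m = 1.091×10^9 Pa = 10912 bar
Total = 59.68 + 1839 + 3107 + 601.8 + 10912 = 16519 bar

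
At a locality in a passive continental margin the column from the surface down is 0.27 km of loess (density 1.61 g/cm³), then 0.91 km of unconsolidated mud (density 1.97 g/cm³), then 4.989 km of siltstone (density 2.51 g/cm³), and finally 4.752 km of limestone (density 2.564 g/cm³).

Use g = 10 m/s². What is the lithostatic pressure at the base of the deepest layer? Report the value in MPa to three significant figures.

269 MPa

loess: 1610 kg/m³ × 10 m/s² × 270 m = 4.347×10^6 Pa = 4.347 MPa
unconsolidated mud: 1970 kg/m³ × 10 m/s² × 910 m = 1.793×10^7 Pa = 17.93 MPa
siltstone: 2510 kg/m³ × 10 m/s² × 4989 m = 1.252×10^8 Pa = 125.2 MPa
limestone: 2564 kg/m³ × 10 m/s² × 4752 m = 1.218×10^8 Pa = 121.8 MPa
Total = 4.347 + 17.93 + 125.2 + 121.8 = 269.34 MPa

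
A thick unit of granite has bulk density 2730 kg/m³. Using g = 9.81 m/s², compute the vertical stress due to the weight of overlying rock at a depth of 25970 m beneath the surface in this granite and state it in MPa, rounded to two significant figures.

granite: 2730 kg/m³ × 9.81 m/s² × 25970 m = 6.955×10^8 Pa = 695.5 MPa

700 MPa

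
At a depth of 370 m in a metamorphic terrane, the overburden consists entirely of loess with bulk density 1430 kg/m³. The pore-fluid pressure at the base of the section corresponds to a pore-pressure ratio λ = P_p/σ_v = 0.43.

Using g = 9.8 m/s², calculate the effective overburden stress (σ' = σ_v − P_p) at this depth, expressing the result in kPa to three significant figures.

2960 kPa

Overburden (lithostatic) stress σ_v:
loess: 1430 kg/m³ × 9.8 m/s² × 370 m = 5.185×10^6 Pa = 5.185 MPa
Pore pressure P_p = λ·σ_v = 0.43 × 5.185 MPa = 2.230 MPa
Effective stress σ' = σ_v − P_p = 5.185 − 2.230 = 2.9556 MPa = 2955.6 kPa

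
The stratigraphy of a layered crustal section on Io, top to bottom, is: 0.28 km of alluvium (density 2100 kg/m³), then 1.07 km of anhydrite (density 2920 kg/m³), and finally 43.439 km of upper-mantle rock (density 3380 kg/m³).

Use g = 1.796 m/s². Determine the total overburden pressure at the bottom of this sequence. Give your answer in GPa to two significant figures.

0.27 GPa

alluvium: 2100 kg/m³ × 1.796 m/s² × 280 m = 1.056×10^6 Pa = 1.056×10^-3 GPa
anhydrite: 2920 kg/m³ × 1.796 m/s² × 1070 m = 5.611×10^6 Pa = 5.611×10^-3 GPa
upper-mantle rock: 3380 kg/m³ × 1.796 m/s² × 43439 m = 2.637×10^8 Pa = 0.2637 GPa
Total = 1.056×10^-3 + 5.611×10^-3 + 0.2637 = 0.27036 GPa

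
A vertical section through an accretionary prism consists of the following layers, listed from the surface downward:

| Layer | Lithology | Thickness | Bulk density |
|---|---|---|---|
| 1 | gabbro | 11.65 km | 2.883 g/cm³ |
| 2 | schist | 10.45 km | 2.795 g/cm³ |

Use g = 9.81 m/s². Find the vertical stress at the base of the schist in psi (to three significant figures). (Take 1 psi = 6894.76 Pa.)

89300 psi

gabbro: 2883 kg/m³ × 9.81 m/s² × 11650 m = 3.295×10^8 Pa = 47788 psi
schist: 2795 kg/m³ × 9.81 m/s² × 10450 m = 2.865×10^8 Pa = 41557 psi
Total = 47788 + 41557 = 89346 psi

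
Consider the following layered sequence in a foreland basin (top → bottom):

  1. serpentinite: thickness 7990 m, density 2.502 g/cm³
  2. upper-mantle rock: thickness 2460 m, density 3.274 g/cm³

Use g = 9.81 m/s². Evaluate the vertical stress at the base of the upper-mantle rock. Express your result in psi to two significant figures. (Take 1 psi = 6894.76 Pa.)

serpentinite: 2502 kg/m³ × 9.81 m/s² × 7990 m = 1.961×10^8 Pa = 28444 psi
upper-mantle rock: 3274 kg/m³ × 9.81 m/s² × 2460 m = 7.901×10^7 Pa = 11459 psi
Total = 28444 + 11459 = 39903 psi

40000 psi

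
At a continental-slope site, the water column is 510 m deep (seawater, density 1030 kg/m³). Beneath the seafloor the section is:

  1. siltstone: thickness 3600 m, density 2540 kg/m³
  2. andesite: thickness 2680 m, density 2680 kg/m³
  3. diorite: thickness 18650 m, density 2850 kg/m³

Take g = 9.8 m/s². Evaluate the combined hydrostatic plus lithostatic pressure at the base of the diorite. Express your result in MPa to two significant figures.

690 MPa

seawater: 1030 kg/m³ × 9.8 m/s² × 510 m = 5.148×10^6 Pa = 5.148 MPa
siltstone: 2540 kg/m³ × 9.8 m/s² × 3600 m = 8.961×10^7 Pa = 89.61 MPa
andesite: 2680 kg/m³ × 9.8 m/s² × 2680 m = 7.039×10^7 Pa = 70.39 MPa
diorite: 2850 kg/m³ × 9.8 m/s² × 18650 m = 5.209×10^8 Pa = 520.9 MPa
Total = 5.148 + 89.61 + 70.39 + 520.9 = 686.04 MPa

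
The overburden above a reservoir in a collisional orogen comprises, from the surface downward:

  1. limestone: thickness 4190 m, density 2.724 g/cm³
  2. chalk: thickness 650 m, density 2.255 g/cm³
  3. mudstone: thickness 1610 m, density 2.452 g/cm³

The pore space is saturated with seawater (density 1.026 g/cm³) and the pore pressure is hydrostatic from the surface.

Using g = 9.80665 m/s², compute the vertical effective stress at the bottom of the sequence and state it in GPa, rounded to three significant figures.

0.100 GPa

Overburden (lithostatic) stress σ_v:
limestone: 2724 kg/m³ × 9.80665 m/s² × 4190 m = 1.119×10^8 Pa = 111.9 MPa
chalk: 2255 kg/m³ × 9.80665 m/s² × 650 m = 1.437×10^7 Pa = 14.37 MPa
mudstone: 2452 kg/m³ × 9.80665 m/s² × 1610 m = 3.871×10^7 Pa = 38.71 MPa
Total = 111.9 + 14.37 + 38.71 = 165.02 MPa
Pore pressure P_p = 1026 kg/m³ × 9.80665 m/s² × 6450 m = 6.490×10^7 Pa = 64.90 MPa
Effective stress σ' = σ_v − P_p = 165.0 − 64.90 = 100.12 MPa = 0.10012 GPa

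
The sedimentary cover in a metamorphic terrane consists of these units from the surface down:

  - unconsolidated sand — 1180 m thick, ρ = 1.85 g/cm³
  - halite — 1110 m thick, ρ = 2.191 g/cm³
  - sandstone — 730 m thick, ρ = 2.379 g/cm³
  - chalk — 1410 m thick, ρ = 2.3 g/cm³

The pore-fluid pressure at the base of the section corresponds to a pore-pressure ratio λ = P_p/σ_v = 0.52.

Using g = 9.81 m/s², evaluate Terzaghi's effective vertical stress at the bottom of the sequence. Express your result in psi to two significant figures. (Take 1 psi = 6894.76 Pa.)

Overburden (lithostatic) stress σ_v:
unconsolidated sand: 1850 kg/m³ × 9.81 m/s² × 1180 m = 2.142×10^7 Pa = 21.42 MPa
halite: 2191 kg/m³ × 9.81 m/s² × 1110 m = 2.386×10^7 Pa = 23.86 MPa
sandstone: 2379 kg/m³ × 9.81 m/s² × 730 m = 1.704×10^7 Pa = 17.04 MPa
chalk: 2300 kg/m³ × 9.81 m/s² × 1410 m = 3.181×10^7 Pa = 31.81 MPa
Total = 21.42 + 23.86 + 17.04 + 31.81 = 94.124 MPa
Pore pressure P_p = λ·σ_v = 0.52 × 94.12 MPa = 48.94 MPa
Effective stress σ' = σ_v − P_p = 94.12 − 48.94 = 45.179 MPa = 6552.7 psi

6600 psi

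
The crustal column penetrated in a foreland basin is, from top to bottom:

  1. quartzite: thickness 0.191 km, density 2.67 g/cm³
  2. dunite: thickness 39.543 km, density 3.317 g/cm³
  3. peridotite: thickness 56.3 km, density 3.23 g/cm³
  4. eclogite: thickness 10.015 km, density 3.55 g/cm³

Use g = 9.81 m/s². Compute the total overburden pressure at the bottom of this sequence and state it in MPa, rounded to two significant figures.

3400 MPa

quartzite: 2670 kg/m³ × 9.81 m/s² × 191 m = 5.003×10^6 Pa = 5.003 MPa
dunite: 3317 kg/m³ × 9.81 m/s² × 39543 m = 1.287×10^9 Pa = 1287 MPa
peridotite: 3230 kg/m³ × 9.81 m/s² × 56300 m = 1.784×10^9 Pa = 1784 MPa
eclogite: 3550 kg/m³ × 9.81 m/s² × 10015 m = 3.488×10^8 Pa = 348.8 MPa
Total = 5.003 + 1287 + 1784 + 348.8 = 3424.4 MPa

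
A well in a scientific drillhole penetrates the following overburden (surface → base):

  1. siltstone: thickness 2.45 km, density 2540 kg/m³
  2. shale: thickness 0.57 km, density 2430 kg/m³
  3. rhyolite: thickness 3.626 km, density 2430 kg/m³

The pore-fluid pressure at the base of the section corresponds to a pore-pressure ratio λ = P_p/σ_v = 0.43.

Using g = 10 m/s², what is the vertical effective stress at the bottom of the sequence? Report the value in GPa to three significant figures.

Overburden (lithostatic) stress σ_v:
siltstone: 2540 kg/m³ × 10 m/s² × 2450 m = 6.223×10^7 Pa = 62.23 MPa
shale: 2430 kg/m³ × 10 m/s² × 570 m = 1.385×10^7 Pa = 13.85 MPa
rhyolite: 2430 kg/m³ × 10 m/s² × 3626 m = 8.811×10^7 Pa = 88.11 MPa
Total = 62.23 + 13.85 + 88.11 = 164.19 MPa
Pore pressure P_p = λ·σ_v = 0.43 × 164.2 MPa = 70.60 MPa
Effective stress σ' = σ_v − P_p = 164.2 − 70.60 = 93.590 MPa = 0.093590 GPa

0.0936 GPa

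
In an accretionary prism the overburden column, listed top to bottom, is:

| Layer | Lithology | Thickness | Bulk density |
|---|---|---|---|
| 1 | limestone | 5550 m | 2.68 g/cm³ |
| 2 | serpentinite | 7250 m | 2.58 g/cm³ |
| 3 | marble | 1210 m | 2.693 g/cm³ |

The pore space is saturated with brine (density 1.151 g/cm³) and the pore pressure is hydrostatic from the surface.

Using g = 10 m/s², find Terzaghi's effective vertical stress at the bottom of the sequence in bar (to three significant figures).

2070 bar

Overburden (lithostatic) stress σ_v:
limestone: 2680 kg/m³ × 10 m/s² × 5550 m = 1.487×10^8 Pa = 148.7 MPa
serpentinite: 2580 kg/m³ × 10 m/s² × 7250 m = 1.871×10^8 Pa = 187.1 MPa
marble: 2693 kg/m³ × 10 m/s² × 1210 m = 3.259×10^7 Pa = 32.59 MPa
Total = 148.7 + 187.1 + 32.59 = 368.38 MPa
Pore pressure P_p = 1151 kg/m³ × 10 m/s² × 14010 m = 1.613×10^8 Pa = 161.3 MPa
Effective stress σ' = σ_v − P_p = 368.4 − 161.3 = 207.12 MPa = 2071.2 bar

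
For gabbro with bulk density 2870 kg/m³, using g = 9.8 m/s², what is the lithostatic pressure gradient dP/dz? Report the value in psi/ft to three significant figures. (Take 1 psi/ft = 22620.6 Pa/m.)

dP/dz = ρg = 2870 kg/m³ × 9.8 m/s² = 28126 Pa/m
= 28126 Pa/m × (1 psi/ft / 22621 Pa/m) = 1.2434 psi/ft

1.24 psi/ft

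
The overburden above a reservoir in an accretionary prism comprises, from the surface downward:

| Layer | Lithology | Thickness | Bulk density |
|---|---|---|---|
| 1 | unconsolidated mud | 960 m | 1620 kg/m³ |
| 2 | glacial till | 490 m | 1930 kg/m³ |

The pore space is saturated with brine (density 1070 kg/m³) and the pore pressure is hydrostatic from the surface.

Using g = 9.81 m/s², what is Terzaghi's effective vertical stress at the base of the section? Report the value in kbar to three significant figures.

Overburden (lithostatic) stress σ_v:
unconsolidated mud: 1620 kg/m³ × 9.81 m/s² × 960 m = 1.526×10^7 Pa = 15.26 MPa
glacial till: 1930 kg/m³ × 9.81 m/s² × 490 m = 9.277×10^6 Pa = 9.277 MPa
Total = 15.26 + 9.277 = 24.534 MPa
Pore pressure P_p = 1070 kg/m³ × 9.81 m/s² × 1450 m = 1.522×10^7 Pa = 15.22 MPa
Effective stress σ' = σ_v − P_p = 24.53 − 15.22 = 9.3136 MPa = 0.093136 kbar

0.0931 kbar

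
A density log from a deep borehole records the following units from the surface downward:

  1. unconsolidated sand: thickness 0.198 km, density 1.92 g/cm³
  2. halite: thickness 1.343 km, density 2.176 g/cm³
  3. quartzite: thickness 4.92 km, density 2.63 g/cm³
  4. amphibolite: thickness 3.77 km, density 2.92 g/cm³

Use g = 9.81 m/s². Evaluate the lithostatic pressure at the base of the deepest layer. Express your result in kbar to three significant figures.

2.67 kbar

unconsolidated sand: 1920 kg/m³ × 9.81 m/s² × 198 m = 3.729×10^6 Pa = 0.03729 kbar
halite: 2176 kg/m³ × 9.81 m/s² × 1343 m = 2.867×10^7 Pa = 0.2867 kbar
quartzite: 2630 kg/m³ × 9.81 m/s² × 4920 m = 1.269×10^8 Pa = 1.269 kbar
amphibolite: 2920 kg/m³ × 9.81 m/s² × 3770 m = 1.080×10^8 Pa = 1.080 kbar
Total = 0.03729 + 0.2867 + 1.269 + 1.080 = 2.6733 kbar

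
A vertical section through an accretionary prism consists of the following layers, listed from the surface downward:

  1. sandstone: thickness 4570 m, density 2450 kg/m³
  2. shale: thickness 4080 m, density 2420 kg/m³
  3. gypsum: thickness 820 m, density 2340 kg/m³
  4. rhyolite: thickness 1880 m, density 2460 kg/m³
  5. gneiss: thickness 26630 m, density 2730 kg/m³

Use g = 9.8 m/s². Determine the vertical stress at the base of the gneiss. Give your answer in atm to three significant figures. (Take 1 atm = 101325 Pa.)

sandstone: 2450 kg/m³ × 9.8 m/s² × 4570 m = 1.097×10^8 Pa = 1083 atm
shale: 2420 kg/m³ × 9.8 m/s² × 4080 m = 9.676×10^7 Pa = 955.0 atm
gypsum: 2340 kg/m³ × 9.8 m/s² × 820 m = 1.880×10^7 Pa = 185.6 atm
rhyolite: 2460 kg/m³ × 9.8 m/s² × 1880 m = 4.532×10^7 Pa = 447.3 atm
gneiss: 2730 kg/m³ × 9.8 m/s² × 26630 m = 7.125×10^8 Pa = 7031 atm
Total = 1083 + 955.0 + 185.6 + 447.3 + 7031 = 9702.2 atm

9700 atm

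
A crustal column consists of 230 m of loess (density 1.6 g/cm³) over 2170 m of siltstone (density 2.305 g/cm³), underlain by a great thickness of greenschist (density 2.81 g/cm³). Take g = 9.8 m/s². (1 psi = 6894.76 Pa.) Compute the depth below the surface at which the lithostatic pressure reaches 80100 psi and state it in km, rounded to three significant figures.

Pressure at base of upper layers: 1600×9.8×230 + 2305×9.8×2170 = 5.262×10^7 Pa = 7633 psi
Remaining pressure to be supplied by greenschist: 5.523×10^8 − 5.262×10^7 = 4.996×10^8 Pa
Additional depth in greenschist = 4.996×10^8 Pa / (2810 kg/m³ × 9.8 m/s²) = 18144 m
Total depth = 2400 m + 18144 m = 20544 m
= 20.544 km

20.5 km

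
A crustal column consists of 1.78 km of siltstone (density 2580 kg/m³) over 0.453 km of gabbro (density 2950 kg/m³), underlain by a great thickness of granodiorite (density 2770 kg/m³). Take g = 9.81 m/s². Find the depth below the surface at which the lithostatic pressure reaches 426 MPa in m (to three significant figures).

15800 m

Pressure at base of upper layers: 2580×9.81×1780 + 2950×9.81×453 = 5.816×10^7 Pa = 58.16 MPa
Remaining pressure to be supplied by granodiorite: 4.260×10^8 − 5.816×10^7 = 3.678×10^8 Pa
Additional depth in granodiorite = 3.678×10^8 Pa / (2770 kg/m³ × 9.81 m/s²) = 13537 m
Total depth = 2233 m + 13537 m = 15770 m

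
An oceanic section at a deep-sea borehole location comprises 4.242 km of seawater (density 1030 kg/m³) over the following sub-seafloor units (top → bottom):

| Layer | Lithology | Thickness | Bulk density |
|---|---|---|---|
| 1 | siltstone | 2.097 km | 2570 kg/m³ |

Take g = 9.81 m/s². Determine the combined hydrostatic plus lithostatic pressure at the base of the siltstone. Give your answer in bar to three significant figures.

seawater: 1030 kg/m³ × 9.81 m/s² × 4242 m = 4.286×10^7 Pa = 428.6 bar
siltstone: 2570 kg/m³ × 9.81 m/s² × 2097 m = 5.287×10^7 Pa = 528.7 bar
Total = 428.6 + 528.7 = 957.31 bar

957 bar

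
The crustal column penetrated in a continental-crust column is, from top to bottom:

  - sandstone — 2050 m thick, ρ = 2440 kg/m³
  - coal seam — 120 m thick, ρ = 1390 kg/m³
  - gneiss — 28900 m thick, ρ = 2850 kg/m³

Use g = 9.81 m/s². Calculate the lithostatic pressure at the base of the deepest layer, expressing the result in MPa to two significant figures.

860 MPa

sandstone: 2440 kg/m³ × 9.81 m/s² × 2050 m = 4.907×10^7 Pa = 49.07 MPa
coal seam: 1390 kg/m³ × 9.81 m/s² × 120 m = 1.636×10^6 Pa = 1.636 MPa
gneiss: 2850 kg/m³ × 9.81 m/s² × 28900 m = 8.080×10^8 Pa = 808.0 MPa
Total = 49.07 + 1.636 + 808.0 = 858.71 MPa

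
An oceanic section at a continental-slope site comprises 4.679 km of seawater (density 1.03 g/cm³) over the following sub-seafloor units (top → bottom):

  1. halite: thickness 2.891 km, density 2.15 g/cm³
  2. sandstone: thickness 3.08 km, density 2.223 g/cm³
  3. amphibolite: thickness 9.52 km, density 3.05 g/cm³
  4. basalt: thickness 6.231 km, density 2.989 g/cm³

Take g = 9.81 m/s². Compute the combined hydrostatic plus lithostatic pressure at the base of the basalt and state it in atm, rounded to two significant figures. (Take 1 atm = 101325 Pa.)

seawater: 1030 kg/m³ × 9.81 m/s² × 4679 m = 4.728×10^7 Pa = 466.6 atm
halite: 2150 kg/m³ × 9.81 m/s² × 2891 m = 6.098×10^7 Pa = 601.8 atm
sandstone: 2223 kg/m³ × 9.81 m/s² × 3080 m = 6.717×10^7 Pa = 662.9 atm
amphibolite: 3050 kg/m³ × 9.81 m/s² × 9520 m = 2.848×10^8 Pa = 2811 atm
basalt: 2989 kg/m³ × 9.81 m/s² × 6231 m = 1.827×10^8 Pa = 1803 atm
Total = 466.6 + 601.8 + 662.9 + 2811 + 1803 = 6345.6 atm

6300 atm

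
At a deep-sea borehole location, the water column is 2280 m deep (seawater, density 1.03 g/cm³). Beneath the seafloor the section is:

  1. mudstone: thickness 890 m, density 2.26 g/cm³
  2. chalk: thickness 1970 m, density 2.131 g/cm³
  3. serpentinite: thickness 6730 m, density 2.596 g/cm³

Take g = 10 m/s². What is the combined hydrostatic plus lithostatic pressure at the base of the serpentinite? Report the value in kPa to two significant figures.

seawater: 1030 kg/m³ × 10 m/s² × 2280 m = 2.348×10^7 Pa = 23484 kPa
mudstone: 2260 kg/m³ × 10 m/s² × 890 m = 2.011×10^7 Pa = 20114 kPa
chalk: 2131 kg/m³ × 10 m/s² × 1970 m = 4.198×10^7 Pa = 41981 kPa
serpentinite: 2596 kg/m³ × 10 m/s² × 6730 m = 1.747×10^8 Pa = 1.747×10^5 kPa
Total = 23484 + 20114 + 41981 + 1.747×10^5 = 2.6029×10^5 kPa

260000 kPa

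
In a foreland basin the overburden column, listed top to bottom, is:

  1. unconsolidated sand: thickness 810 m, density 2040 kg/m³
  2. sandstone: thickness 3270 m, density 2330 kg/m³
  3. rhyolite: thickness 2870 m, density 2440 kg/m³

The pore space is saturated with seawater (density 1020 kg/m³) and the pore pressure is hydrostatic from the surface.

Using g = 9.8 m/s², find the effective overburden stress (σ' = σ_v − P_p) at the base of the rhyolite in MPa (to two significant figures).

90 MPa

Overburden (lithostatic) stress σ_v:
unconsolidated sand: 2040 kg/m³ × 9.8 m/s² × 810 m = 1.619×10^7 Pa = 16.19 MPa
sandstone: 2330 kg/m³ × 9.8 m/s² × 3270 m = 7.467×10^7 Pa = 74.67 MPa
rhyolite: 2440 kg/m³ × 9.8 m/s² × 2870 m = 6.863×10^7 Pa = 68.63 MPa
Total = 16.19 + 74.67 + 68.63 = 159.49 MPa
Pore pressure P_p = 1020 kg/m³ × 9.8 m/s² × 6950 m = 6.947×10^7 Pa = 69.47 MPa
Effective stress σ' = σ_v − P_p = 159.5 − 69.47 = 90.016 MPa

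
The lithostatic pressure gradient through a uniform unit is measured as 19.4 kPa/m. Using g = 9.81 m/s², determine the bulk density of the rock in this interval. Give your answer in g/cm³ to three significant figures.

ρ = (dP/dz)/g = 19.4 kPa/m / 9.81 m/s² = 19400 Pa/m / 9.81 m/s² = 1977.6 kg/m³
= 1.978 g/cm³

1.98 g/cm³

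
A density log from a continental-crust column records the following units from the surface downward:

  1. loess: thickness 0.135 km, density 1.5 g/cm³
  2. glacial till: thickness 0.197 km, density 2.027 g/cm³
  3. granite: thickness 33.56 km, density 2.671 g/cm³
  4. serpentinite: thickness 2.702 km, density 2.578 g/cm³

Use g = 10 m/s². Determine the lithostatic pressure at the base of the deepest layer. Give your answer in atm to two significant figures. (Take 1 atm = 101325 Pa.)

loess: 1500 kg/m³ × 10 m/s² × 135 m = 2.025×10^6 Pa = 19.99 atm
glacial till: 2027 kg/m³ × 10 m/s² × 197 m = 3.993×10^6 Pa = 39.41 atm
granite: 2671 kg/m³ × 10 m/s² × 33560 m = 8.964×10^8 Pa = 8847 atm
serpentinite: 2578 kg/m³ × 10 m/s² × 2702 m = 6.966×10^7 Pa = 687.5 atm
Total = 19.99 + 39.41 + 8847 + 687.5 = 9593.5 atm

9600 atm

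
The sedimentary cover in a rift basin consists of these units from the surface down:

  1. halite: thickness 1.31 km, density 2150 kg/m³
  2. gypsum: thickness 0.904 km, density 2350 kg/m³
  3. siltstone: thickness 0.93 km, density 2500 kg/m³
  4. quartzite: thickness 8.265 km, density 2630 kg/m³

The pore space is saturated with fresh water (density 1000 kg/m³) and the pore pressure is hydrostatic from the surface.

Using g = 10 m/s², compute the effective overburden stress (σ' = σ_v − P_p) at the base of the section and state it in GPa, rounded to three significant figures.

Overburden (lithostatic) stress σ_v:
halite: 2150 kg/m³ × 10 m/s² × 1310 m = 2.817×10^7 Pa = 28.16 MPa
gypsum: 2350 kg/m³ × 10 m/s² × 904 m = 2.124×10^7 Pa = 21.24 MPa
siltstone: 2500 kg/m³ × 10 m/s² × 930 m = 2.325×10^7 Pa = 23.25 MPa
quartzite: 2630 kg/m³ × 10 m/s² × 8265 m = 2.174×10^8 Pa = 217.4 MPa
Total = 28.16 + 21.24 + 23.25 + 217.4 = 290.03 MPa
Pore pressure P_p = 1000 kg/m³ × 10 m/s² × 11409 m = 1.141×10^8 Pa = 114.1 MPa
Effective stress σ' = σ_v − P_p = 290.0 − 114.1 = 175.94 MPa = 0.17594 GPa

0.176 GPa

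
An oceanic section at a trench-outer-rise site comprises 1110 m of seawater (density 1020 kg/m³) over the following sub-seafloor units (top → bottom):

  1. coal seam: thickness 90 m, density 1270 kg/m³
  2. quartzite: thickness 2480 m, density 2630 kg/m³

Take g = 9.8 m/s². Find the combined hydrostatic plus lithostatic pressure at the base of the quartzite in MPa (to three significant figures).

76.1 MPa

seawater: 1020 kg/m³ × 9.8 m/s² × 1110 m = 1.110×10^7 Pa = 11.10 MPa
coal seam: 1270 kg/m³ × 9.8 m/s² × 90 m = 1.120×10^6 Pa = 1.120 MPa
quartzite: 2630 kg/m³ × 9.8 m/s² × 2480 m = 6.392×10^7 Pa = 63.92 MPa
Total = 11.10 + 1.120 + 63.92 = 76.135 MPa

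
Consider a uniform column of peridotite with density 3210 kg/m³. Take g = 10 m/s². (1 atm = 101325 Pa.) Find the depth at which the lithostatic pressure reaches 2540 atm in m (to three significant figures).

8020 m

h = P/(ρg) = 2540 atm / (3210 kg/m³ × 10 m/s²) = 2.574×10^8 Pa / 32100 Pa/m = 8017.6 m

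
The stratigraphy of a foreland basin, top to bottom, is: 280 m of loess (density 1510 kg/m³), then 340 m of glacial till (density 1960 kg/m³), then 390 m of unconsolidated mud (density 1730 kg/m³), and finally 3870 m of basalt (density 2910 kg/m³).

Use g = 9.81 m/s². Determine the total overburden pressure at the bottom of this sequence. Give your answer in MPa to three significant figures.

128 MPa

loess: 1510 kg/m³ × 9.81 m/s² × 280 m = 4.148×10^6 Pa = 4.148 MPa
glacial till: 1960 kg/m³ × 9.81 m/s² × 340 m = 6.537×10^6 Pa = 6.537 MPa
unconsolidated mud: 1730 kg/m³ × 9.81 m/s² × 390 m = 6.619×10^6 Pa = 6.619 MPa
basalt: 2910 kg/m³ × 9.81 m/s² × 3870 m = 1.105×10^8 Pa = 110.5 MPa
Total = 4.148 + 6.537 + 6.619 + 110.5 = 127.78 MPa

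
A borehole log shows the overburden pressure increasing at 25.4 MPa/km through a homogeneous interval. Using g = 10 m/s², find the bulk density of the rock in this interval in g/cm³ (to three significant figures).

2.54 g/cm³

ρ = (dP/dz)/g = 25.4 MPa/km / 10 m/s² = 25400 Pa/m / 10 m/s² = 2540.0 kg/m³
= 2.540 g/cm³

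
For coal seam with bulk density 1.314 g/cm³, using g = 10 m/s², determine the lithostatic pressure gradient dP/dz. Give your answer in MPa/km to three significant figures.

13.1 MPa/km

dP/dz = ρg = 1314 kg/m³ × 10 m/s² = 13140 Pa/m
= 13140 Pa/m × (1 MPa/km / 1000.0 Pa/m) = 13.140 MPa/km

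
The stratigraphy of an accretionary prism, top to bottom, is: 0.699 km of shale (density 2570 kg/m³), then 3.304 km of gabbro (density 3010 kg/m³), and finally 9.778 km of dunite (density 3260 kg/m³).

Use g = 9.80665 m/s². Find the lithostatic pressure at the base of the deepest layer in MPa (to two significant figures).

430 MPa

shale: 2570 kg/m³ × 9.80665 m/s² × 699 m = 1.762×10^7 Pa = 17.62 MPa
gabbro: 3010 kg/m³ × 9.80665 m/s² × 3304 m = 9.753×10^7 Pa = 97.53 MPa
dunite: 3260 kg/m³ × 9.80665 m/s² × 9778 m = 3.126×10^8 Pa = 312.6 MPa
Total = 17.62 + 97.53 + 312.6 = 427.74 MPa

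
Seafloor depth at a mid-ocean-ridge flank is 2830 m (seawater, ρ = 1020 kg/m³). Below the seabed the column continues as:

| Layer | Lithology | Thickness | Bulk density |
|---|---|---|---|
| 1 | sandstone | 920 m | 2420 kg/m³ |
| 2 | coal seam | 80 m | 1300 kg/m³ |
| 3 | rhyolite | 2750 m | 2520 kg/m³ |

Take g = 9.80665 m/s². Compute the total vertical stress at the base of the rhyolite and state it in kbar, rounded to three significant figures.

1.19 kbar

seawater: 1020 kg/m³ × 9.80665 m/s² × 2830 m = 2.831×10^7 Pa = 0.2831 kbar
sandstone: 2420 kg/m³ × 9.80665 m/s² × 920 m = 2.183×10^7 Pa = 0.2183 kbar
coal seam: 1300 kg/m³ × 9.80665 m/s² × 80 m = 1.020×10^6 Pa = 0.01020 kbar
rhyolite: 2520 kg/m³ × 9.80665 m/s² × 2750 m = 6.796×10^7 Pa = 0.6796 kbar
Total = 0.2831 + 0.2183 + 0.01020 + 0.6796 = 1.1912 kbar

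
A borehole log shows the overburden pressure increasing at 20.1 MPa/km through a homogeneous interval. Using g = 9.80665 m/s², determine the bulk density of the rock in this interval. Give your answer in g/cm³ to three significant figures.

2.05 g/cm³

ρ = (dP/dz)/g = 20.1 MPa/km / 9.80665 m/s² = 20100 Pa/m / 9.80665 m/s² = 2049.6 kg/m³
= 2.050 g/cm³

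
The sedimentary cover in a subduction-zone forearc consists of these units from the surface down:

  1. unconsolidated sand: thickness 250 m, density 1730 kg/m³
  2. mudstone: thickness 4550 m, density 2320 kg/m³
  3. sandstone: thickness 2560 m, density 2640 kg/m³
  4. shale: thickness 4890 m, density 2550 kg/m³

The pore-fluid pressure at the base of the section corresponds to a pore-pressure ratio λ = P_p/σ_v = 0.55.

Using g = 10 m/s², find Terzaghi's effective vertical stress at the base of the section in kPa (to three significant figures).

Overburden (lithostatic) stress σ_v:
unconsolidated sand: 1730 kg/m³ × 10 m/s² × 250 m = 4.325×10^6 Pa = 4.325 MPa
mudstone: 2320 kg/m³ × 10 m/s² × 4550 m = 1.056×10^8 Pa = 105.6 MPa
sandstone: 2640 kg/m³ × 10 m/s² × 2560 m = 6.758×10^7 Pa = 67.58 MPa
shale: 2550 kg/m³ × 10 m/s² × 4890 m = 1.247×10^8 Pa = 124.7 MPa
Total = 4.325 + 105.6 + 67.58 + 124.7 = 302.16 MPa
Pore pressure P_p = λ·σ_v = 0.55 × 302.2 MPa = 166.2 MPa
Effective stress σ' = σ_v − P_p = 302.2 − 166.2 = 135.97 MPa = 1.3597×10^5 kPa

136000 kPa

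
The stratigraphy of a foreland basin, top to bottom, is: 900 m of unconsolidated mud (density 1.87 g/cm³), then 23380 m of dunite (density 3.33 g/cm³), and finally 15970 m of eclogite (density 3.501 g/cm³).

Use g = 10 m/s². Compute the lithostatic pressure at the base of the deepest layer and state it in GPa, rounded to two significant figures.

unconsolidated mud: 1870 kg/m³ × 10 m/s² × 900 m = 1.683×10^7 Pa = 0.01683 GPa
dunite: 3330 kg/m³ × 10 m/s² × 23380 m = 7.786×10^8 Pa = 0.7786 GPa
eclogite: 3501 kg/m³ × 10 m/s² × 15970 m = 5.591×10^8 Pa = 0.5591 GPa
Total = 0.01683 + 0.7786 + 0.5591 = 1.3545 GPa

1.4 GPa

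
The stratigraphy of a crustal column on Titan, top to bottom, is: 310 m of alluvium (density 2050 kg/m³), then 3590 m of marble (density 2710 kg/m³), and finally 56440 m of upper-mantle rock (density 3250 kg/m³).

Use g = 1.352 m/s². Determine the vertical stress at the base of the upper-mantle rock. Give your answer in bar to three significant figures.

2620 bar

alluvium: 2050 kg/m³ × 1.352 m/s² × 310 m = 8.592×10^5 Pa = 8.592 bar
marble: 2710 kg/m³ × 1.352 m/s² × 3590 m = 1.315×10^7 Pa = 131.5 bar
upper-mantle rock: 3250 kg/m³ × 1.352 m/s² × 56440 m = 2.480×10^8 Pa = 2480 bar
Total = 8.592 + 131.5 + 2480 = 2620.1 bar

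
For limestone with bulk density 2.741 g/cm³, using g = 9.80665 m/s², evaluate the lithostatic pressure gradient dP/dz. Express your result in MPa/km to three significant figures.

26.9 MPa/km

dP/dz = ρg = 2741 kg/m³ × 9.80665 m/s² = 26880 Pa/m
= 26880 Pa/m × (1 MPa/km / 1000.0 Pa/m) = 26.880 MPa/km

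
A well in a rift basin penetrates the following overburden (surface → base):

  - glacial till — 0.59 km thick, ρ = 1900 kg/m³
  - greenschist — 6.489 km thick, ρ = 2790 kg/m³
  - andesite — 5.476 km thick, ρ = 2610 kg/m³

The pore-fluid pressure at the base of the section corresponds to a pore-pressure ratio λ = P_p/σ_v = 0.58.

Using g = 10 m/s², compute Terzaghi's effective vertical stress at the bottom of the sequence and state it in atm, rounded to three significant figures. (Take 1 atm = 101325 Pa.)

1390 atm

Overburden (lithostatic) stress σ_v:
glacial till: 1900 kg/m³ × 10 m/s² × 590 m = 1.121×10^7 Pa = 11.21 MPa
greenschist: 2790 kg/m³ × 10 m/s² × 6489 m = 1.810×10^8 Pa = 181.0 MPa
andesite: 2610 kg/m³ × 10 m/s² × 5476 m = 1.429×10^8 Pa = 142.9 MPa
Total = 11.21 + 181.0 + 142.9 = 335.18 MPa
Pore pressure P_p = λ·σ_v = 0.58 × 335.2 MPa = 194.4 MPa
Effective stress σ' = σ_v − P_p = 335.2 − 194.4 = 140.77 MPa = 1389.3 atm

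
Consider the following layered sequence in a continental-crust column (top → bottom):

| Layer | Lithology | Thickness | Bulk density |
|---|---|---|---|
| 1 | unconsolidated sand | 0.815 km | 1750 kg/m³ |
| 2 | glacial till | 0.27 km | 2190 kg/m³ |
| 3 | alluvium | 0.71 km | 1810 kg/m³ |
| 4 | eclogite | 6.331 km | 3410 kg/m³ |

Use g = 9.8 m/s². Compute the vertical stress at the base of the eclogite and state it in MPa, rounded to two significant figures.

unconsolidated sand: 1750 kg/m³ × 9.8 m/s² × 815 m = 1.398×10^7 Pa = 13.98 MPa
glacial till: 2190 kg/m³ × 9.8 m/s² × 270 m = 5.795×10^6 Pa = 5.795 MPa
alluvium: 1810 kg/m³ × 9.8 m/s² × 710 m = 1.259×10^7 Pa = 12.59 MPa
eclogite: 3410 kg/m³ × 9.8 m/s² × 6331 m = 2.116×10^8 Pa = 211.6 MPa
Total = 13.98 + 5.795 + 12.59 + 211.6 = 243.94 MPa

240 MPa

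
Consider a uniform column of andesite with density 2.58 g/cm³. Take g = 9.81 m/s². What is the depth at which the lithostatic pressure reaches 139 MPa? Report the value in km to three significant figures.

5.49 km

h = P/(ρg) = 139 MPa / (2580 kg/m³ × 9.81 m/s²) = 1.390×10^8 Pa / 25310 Pa/m = 5491.9 m
= 5.4919 km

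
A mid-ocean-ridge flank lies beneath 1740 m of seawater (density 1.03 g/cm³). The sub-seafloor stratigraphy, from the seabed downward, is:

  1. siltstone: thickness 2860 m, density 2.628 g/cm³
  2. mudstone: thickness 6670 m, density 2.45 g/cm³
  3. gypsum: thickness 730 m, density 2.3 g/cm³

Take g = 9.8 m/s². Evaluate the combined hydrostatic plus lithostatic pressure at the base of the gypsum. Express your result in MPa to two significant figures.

270 MPa

seawater: 1030 kg/m³ × 9.8 m/s² × 1740 m = 1.756×10^7 Pa = 17.56 MPa
siltstone: 2628 kg/m³ × 9.8 m/s² × 2860 m = 7.366×10^7 Pa = 73.66 MPa
mudstone: 2450 kg/m³ × 9.8 m/s² × 6670 m = 1.601×10^8 Pa = 160.1 MPa
gypsum: 2300 kg/m³ × 9.8 m/s² × 730 m = 1.645×10^7 Pa = 16.45 MPa
Total = 17.56 + 73.66 + 160.1 + 16.45 = 267.82 MPa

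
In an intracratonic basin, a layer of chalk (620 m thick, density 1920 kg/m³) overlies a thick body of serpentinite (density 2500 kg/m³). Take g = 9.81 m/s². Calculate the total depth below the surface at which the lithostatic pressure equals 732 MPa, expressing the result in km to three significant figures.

Pressure at base of upper layers: 1920×9.81×620 = 1.168×10^7 Pa = 11.68 MPa
Remaining pressure to be supplied by serpentinite: 7.320×10^8 − 1.168×10^7 = 7.203×10^8 Pa
Additional depth in serpentinite = 7.203×10^8 Pa / (2500 kg/m³ × 9.81 m/s²) = 29371 m
Total depth = 620 m + 29371 m = 29991 m
= 29.991 km

30.0 km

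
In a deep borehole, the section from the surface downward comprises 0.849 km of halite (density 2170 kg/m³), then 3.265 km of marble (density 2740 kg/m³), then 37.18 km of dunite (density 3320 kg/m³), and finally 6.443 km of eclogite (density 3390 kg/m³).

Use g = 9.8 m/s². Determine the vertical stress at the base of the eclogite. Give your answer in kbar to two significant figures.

halite: 2170 kg/m³ × 9.8 m/s² × 849 m = 1.805×10^7 Pa = 0.1805 kbar
marble: 2740 kg/m³ × 9.8 m/s² × 3265 m = 8.767×10^7 Pa = 0.8767 kbar
dunite: 3320 kg/m³ × 9.8 m/s² × 37180 m = 1.210×10^9 Pa = 12.10 kbar
eclogite: 3390 kg/m³ × 9.8 m/s² × 6443 m = 2.140×10^8 Pa = 2.140 kbar
Total = 0.1805 + 0.8767 + 12.10 + 2.140 = 15.295 kbar

15 kbar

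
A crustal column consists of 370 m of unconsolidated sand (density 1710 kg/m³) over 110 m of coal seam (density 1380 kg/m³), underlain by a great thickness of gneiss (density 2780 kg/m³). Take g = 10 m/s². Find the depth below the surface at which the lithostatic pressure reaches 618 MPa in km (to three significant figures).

22.4 km

Pressure at base of upper layers: 1710×10×370 + 1380×10×110 = 7.845×10^6 Pa = 7.845 MPa
Remaining pressure to be supplied by gneiss: 6.180×10^8 − 7.845×10^6 = 6.102×10^8 Pa
Additional depth in gneiss = 6.102×10^8 Pa / (2780 kg/m³ × 10 m/s²) = 21948 m
Total depth = 480 m + 21948 m = 22428 m
= 22.428 km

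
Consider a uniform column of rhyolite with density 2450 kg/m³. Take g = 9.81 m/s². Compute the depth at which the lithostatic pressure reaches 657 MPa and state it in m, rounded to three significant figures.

27300 m

h = P/(ρg) = 657 MPa / (2450 kg/m³ × 9.81 m/s²) = 6.570×10^8 Pa / 24034 Pa/m = 27336 m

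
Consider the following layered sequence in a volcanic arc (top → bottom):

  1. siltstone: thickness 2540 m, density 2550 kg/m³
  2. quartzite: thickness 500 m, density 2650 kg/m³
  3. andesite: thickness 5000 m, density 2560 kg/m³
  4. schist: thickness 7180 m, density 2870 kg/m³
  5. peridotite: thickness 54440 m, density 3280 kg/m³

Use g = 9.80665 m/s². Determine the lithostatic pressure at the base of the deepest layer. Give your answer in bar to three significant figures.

siltstone: 2550 kg/m³ × 9.80665 m/s² × 2540 m = 6.352×10^7 Pa = 635.2 bar
quartzite: 2650 kg/m³ × 9.80665 m/s² × 500 m = 1.299×10^7 Pa = 129.9 bar
andesite: 2560 kg/m³ × 9.80665 m/s² × 5000 m = 1.255×10^8 Pa = 1255 bar
schist: 2870 kg/m³ × 9.80665 m/s² × 7180 m = 2.021×10^8 Pa = 2021 bar
peridotite: 3280 kg/m³ × 9.80665 m/s² × 54440 m = 1.751×10^9 Pa = 17511 bar
Total = 635.2 + 129.9 + 1255 + 2021 + 17511 = 21552 bar

21600 bar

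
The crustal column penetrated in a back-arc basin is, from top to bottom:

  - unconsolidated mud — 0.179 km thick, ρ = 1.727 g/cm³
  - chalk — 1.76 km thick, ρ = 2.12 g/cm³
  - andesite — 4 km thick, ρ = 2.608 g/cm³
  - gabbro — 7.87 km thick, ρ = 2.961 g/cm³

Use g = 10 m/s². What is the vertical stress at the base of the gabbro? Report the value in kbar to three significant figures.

3.78 kbar

unconsolidated mud: 1727 kg/m³ × 10 m/s² × 179 m = 3.091×10^6 Pa = 0.03091 kbar
chalk: 2120 kg/m³ × 10 m/s² × 1760 m = 3.731×10^7 Pa = 0.3731 kbar
andesite: 2608 kg/m³ × 10 m/s² × 4000 m = 1.043×10^8 Pa = 1.043 kbar
gabbro: 2961 kg/m³ × 10 m/s² × 7870 m = 2.330×10^8 Pa = 2.330 kbar
Total = 0.03091 + 0.3731 + 1.043 + 2.330 = 3.7775 kbar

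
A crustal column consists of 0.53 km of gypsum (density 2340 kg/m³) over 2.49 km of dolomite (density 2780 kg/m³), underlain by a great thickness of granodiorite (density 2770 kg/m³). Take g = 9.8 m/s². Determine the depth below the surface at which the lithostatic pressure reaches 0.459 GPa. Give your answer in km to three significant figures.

Pressure at base of upper layers: 2340×9.8×530 + 2780×9.8×2490 = 7.999×10^7 Pa = 0.07999 GPa
Remaining pressure to be supplied by granodiorite: 4.590×10^8 − 7.999×10^7 = 3.790×10^8 Pa
Additional depth in granodiorite = 3.790×10^8 Pa / (2770 kg/m³ × 9.8 m/s²) = 13962 m
Total depth = 3020 m + 13962 m = 16982 m
= 16.982 km

17.0 km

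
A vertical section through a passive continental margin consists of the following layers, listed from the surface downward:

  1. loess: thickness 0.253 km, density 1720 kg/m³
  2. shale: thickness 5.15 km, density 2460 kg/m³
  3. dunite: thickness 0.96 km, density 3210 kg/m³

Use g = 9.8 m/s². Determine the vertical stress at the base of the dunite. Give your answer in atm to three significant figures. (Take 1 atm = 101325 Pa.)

loess: 1720 kg/m³ × 9.8 m/s² × 253 m = 4.265×10^6 Pa = 42.09 atm
shale: 2460 kg/m³ × 9.8 m/s² × 5150 m = 1.242×10^8 Pa = 1225 atm
dunite: 3210 kg/m³ × 9.8 m/s² × 960 m = 3.020×10^7 Pa = 298.0 atm
Total = 42.09 + 1225 + 298.0 = 1565.5 atm

1570 atm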